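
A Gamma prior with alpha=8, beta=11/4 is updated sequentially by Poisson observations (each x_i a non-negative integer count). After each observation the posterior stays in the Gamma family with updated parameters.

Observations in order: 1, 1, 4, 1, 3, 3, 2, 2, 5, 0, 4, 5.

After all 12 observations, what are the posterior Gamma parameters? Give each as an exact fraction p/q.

alpha=39, beta=59/4

obs 1: x=1 → posterior Gamma(9, 15/4)
obs 2: x=1 → posterior Gamma(10, 19/4)
obs 3: x=4 → posterior Gamma(14, 23/4)
obs 4: x=1 → posterior Gamma(15, 27/4)
obs 5: x=3 → posterior Gamma(18, 31/4)
obs 6: x=3 → posterior Gamma(21, 35/4)
obs 7: x=2 → posterior Gamma(23, 39/4)
obs 8: x=2 → posterior Gamma(25, 43/4)
obs 9: x=5 → posterior Gamma(30, 47/4)
obs 10: x=0 → posterior Gamma(30, 51/4)
obs 11: x=4 → posterior Gamma(34, 55/4)
obs 12: x=5 → posterior Gamma(39, 59/4)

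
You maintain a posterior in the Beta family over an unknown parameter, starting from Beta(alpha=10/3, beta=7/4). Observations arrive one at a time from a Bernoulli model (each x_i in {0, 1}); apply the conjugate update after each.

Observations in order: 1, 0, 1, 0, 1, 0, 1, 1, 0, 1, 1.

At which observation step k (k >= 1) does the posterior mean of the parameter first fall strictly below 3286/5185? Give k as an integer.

obs 1: x=1 → posterior Beta(13/3, 7/4)
obs 2: x=0 → posterior Beta(13/3, 11/4)
obs 3: x=1 → posterior Beta(16/3, 11/4)
obs 4: x=0 → posterior Beta(16/3, 15/4)
obs 5: x=1 → posterior Beta(19/3, 15/4)
obs 6: x=0 → posterior Beta(19/3, 19/4)
obs 7: x=1 → posterior Beta(22/3, 19/4)
obs 8: x=1 → posterior Beta(25/3, 19/4)
obs 9: x=0 → posterior Beta(25/3, 23/4)
obs 10: x=1 → posterior Beta(28/3, 23/4)
obs 11: x=1 → posterior Beta(31/3, 23/4)

k = 2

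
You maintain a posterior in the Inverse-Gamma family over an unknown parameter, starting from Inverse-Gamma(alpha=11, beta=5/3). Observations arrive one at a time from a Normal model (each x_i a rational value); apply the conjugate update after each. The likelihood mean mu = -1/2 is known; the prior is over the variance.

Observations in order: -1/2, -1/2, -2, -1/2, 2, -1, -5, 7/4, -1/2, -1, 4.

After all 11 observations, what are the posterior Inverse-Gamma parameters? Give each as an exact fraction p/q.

obs 1: x=-1/2 → posterior Inverse-Gamma(23/2, 5/3)
obs 2: x=-1/2 → posterior Inverse-Gamma(12, 5/3)
obs 3: x=-2 → posterior Inverse-Gamma(25/2, 67/24)
obs 4: x=-1/2 → posterior Inverse-Gamma(13, 67/24)
obs 5: x=2 → posterior Inverse-Gamma(27/2, 71/12)
obs 6: x=-1 → posterior Inverse-Gamma(14, 145/24)
obs 7: x=-5 → posterior Inverse-Gamma(29/2, 97/6)
obs 8: x=7/4 → posterior Inverse-Gamma(15, 1795/96)
obs 9: x=-1/2 → posterior Inverse-Gamma(31/2, 1795/96)
obs 10: x=-1 → posterior Inverse-Gamma(16, 1807/96)
obs 11: x=4 → posterior Inverse-Gamma(33/2, 2779/96)

alpha=33/2, beta=2779/96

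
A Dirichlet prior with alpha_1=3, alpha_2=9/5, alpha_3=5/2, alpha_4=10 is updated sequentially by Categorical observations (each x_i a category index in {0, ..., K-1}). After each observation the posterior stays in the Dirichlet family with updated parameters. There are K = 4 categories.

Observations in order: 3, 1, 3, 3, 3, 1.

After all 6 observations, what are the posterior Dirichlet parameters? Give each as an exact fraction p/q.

obs 1: x=3 → posterior Dirichlet(3, 9/5, 5/2, 11)
obs 2: x=1 → posterior Dirichlet(3, 14/5, 5/2, 11)
obs 3: x=3 → posterior Dirichlet(3, 14/5, 5/2, 12)
obs 4: x=3 → posterior Dirichlet(3, 14/5, 5/2, 13)
obs 5: x=3 → posterior Dirichlet(3, 14/5, 5/2, 14)
obs 6: x=1 → posterior Dirichlet(3, 19/5, 5/2, 14)

alpha_1=3, alpha_2=19/5, alpha_3=5/2, alpha_4=14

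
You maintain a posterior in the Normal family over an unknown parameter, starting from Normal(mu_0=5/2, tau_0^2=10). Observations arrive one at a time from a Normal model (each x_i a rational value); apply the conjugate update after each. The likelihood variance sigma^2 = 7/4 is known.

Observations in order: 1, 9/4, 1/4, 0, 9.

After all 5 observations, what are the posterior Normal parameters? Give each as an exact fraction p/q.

mu_0=5/2, tau_0^2=70/207

obs 1: x=1 → posterior Normal(115/94, 70/47)
obs 2: x=9/4 → posterior Normal(295/174, 70/87)
obs 3: x=1/4 → posterior Normal(315/254, 70/127)
obs 4: x=0 → posterior Normal(315/334, 70/167)
obs 5: x=9 → posterior Normal(5/2, 70/207)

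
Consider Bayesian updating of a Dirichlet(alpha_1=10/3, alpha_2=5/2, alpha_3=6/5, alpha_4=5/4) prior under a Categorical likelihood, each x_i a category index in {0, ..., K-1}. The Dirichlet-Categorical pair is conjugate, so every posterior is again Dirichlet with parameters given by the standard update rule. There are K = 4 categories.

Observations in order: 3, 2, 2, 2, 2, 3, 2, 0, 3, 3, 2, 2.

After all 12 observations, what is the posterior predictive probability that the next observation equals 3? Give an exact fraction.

315/1217

obs 1: x=3 → posterior Dirichlet(10/3, 5/2, 6/5, 9/4)
obs 2: x=2 → posterior Dirichlet(10/3, 5/2, 11/5, 9/4)
obs 3: x=2 → posterior Dirichlet(10/3, 5/2, 16/5, 9/4)
obs 4: x=2 → posterior Dirichlet(10/3, 5/2, 21/5, 9/4)
obs 5: x=2 → posterior Dirichlet(10/3, 5/2, 26/5, 9/4)
obs 6: x=3 → posterior Dirichlet(10/3, 5/2, 26/5, 13/4)
obs 7: x=2 → posterior Dirichlet(10/3, 5/2, 31/5, 13/4)
obs 8: x=0 → posterior Dirichlet(13/3, 5/2, 31/5, 13/4)
obs 9: x=3 → posterior Dirichlet(13/3, 5/2, 31/5, 17/4)
obs 10: x=3 → posterior Dirichlet(13/3, 5/2, 31/5, 21/4)
obs 11: x=2 → posterior Dirichlet(13/3, 5/2, 36/5, 21/4)
obs 12: x=2 → posterior Dirichlet(13/3, 5/2, 41/5, 21/4)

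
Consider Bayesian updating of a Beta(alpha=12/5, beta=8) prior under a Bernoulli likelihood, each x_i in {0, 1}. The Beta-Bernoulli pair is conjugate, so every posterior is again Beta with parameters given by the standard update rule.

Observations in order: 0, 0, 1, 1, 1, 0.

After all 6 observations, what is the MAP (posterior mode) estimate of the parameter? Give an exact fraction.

11/36

obs 1: x=0 → posterior Beta(12/5, 9)
obs 2: x=0 → posterior Beta(12/5, 10)
obs 3: x=1 → posterior Beta(17/5, 10)
obs 4: x=1 → posterior Beta(22/5, 10)
obs 5: x=1 → posterior Beta(27/5, 10)
obs 6: x=0 → posterior Beta(27/5, 11)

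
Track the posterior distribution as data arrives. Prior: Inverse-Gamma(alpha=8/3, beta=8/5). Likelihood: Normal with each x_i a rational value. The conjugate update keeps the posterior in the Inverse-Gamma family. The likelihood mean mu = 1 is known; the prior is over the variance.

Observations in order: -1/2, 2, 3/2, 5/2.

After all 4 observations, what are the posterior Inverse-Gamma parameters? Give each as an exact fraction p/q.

alpha=14/3, beta=179/40

obs 1: x=-1/2 → posterior Inverse-Gamma(19/6, 109/40)
obs 2: x=2 → posterior Inverse-Gamma(11/3, 129/40)
obs 3: x=3/2 → posterior Inverse-Gamma(25/6, 67/20)
obs 4: x=5/2 → posterior Inverse-Gamma(14/3, 179/40)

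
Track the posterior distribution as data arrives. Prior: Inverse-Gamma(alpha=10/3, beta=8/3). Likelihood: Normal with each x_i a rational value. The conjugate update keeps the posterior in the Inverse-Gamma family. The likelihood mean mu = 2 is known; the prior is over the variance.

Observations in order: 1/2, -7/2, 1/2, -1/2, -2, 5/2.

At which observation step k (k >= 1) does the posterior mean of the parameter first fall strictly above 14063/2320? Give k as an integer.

obs 1: x=1/2 → posterior Inverse-Gamma(23/6, 91/24)
obs 2: x=-7/2 → posterior Inverse-Gamma(13/3, 227/12)
obs 3: x=1/2 → posterior Inverse-Gamma(29/6, 481/24)
obs 4: x=-1/2 → posterior Inverse-Gamma(16/3, 139/6)
obs 5: x=-2 → posterior Inverse-Gamma(35/6, 187/6)
obs 6: x=5/2 → posterior Inverse-Gamma(19/3, 751/24)

k = 5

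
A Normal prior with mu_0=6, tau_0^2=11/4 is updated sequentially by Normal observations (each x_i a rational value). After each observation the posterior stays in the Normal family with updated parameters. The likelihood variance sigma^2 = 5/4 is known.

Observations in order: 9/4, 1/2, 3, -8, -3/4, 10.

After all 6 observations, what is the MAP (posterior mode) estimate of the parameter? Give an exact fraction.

107/71

obs 1: x=9/4 → posterior Normal(219/64, 55/64)
obs 2: x=1/2 → posterior Normal(241/108, 55/108)
obs 3: x=3 → posterior Normal(373/152, 55/152)
obs 4: x=-8 → posterior Normal(3/28, 55/196)
obs 5: x=-3/4 → posterior Normal(-1/20, 11/48)
obs 6: x=10 → posterior Normal(107/71, 55/284)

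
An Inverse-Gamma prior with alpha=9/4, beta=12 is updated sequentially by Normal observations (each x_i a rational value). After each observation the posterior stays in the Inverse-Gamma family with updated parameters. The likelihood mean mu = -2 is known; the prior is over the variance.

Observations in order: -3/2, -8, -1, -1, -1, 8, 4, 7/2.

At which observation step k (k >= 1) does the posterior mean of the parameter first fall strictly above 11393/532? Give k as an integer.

k = 8

obs 1: x=-3/2 → posterior Inverse-Gamma(11/4, 97/8)
obs 2: x=-8 → posterior Inverse-Gamma(13/4, 241/8)
obs 3: x=-1 → posterior Inverse-Gamma(15/4, 245/8)
obs 4: x=-1 → posterior Inverse-Gamma(17/4, 249/8)
obs 5: x=-1 → posterior Inverse-Gamma(19/4, 253/8)
obs 6: x=8 → posterior Inverse-Gamma(21/4, 653/8)
obs 7: x=4 → posterior Inverse-Gamma(23/4, 797/8)
obs 8: x=7/2 → posterior Inverse-Gamma(25/4, 459/4)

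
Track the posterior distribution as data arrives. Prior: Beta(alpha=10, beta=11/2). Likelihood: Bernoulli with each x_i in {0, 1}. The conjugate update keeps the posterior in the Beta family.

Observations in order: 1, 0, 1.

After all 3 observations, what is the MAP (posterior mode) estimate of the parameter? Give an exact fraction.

obs 1: x=1 → posterior Beta(11, 11/2)
obs 2: x=0 → posterior Beta(11, 13/2)
obs 3: x=1 → posterior Beta(12, 13/2)

2/3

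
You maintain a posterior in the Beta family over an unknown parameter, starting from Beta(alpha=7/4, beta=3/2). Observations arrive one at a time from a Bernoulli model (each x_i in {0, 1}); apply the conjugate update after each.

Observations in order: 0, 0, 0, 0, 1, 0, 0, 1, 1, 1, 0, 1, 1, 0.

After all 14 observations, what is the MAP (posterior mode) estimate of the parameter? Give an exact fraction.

27/61

obs 1: x=0 → posterior Beta(7/4, 5/2)
obs 2: x=0 → posterior Beta(7/4, 7/2)
obs 3: x=0 → posterior Beta(7/4, 9/2)
obs 4: x=0 → posterior Beta(7/4, 11/2)
obs 5: x=1 → posterior Beta(11/4, 11/2)
obs 6: x=0 → posterior Beta(11/4, 13/2)
obs 7: x=0 → posterior Beta(11/4, 15/2)
obs 8: x=1 → posterior Beta(15/4, 15/2)
obs 9: x=1 → posterior Beta(19/4, 15/2)
obs 10: x=1 → posterior Beta(23/4, 15/2)
obs 11: x=0 → posterior Beta(23/4, 17/2)
obs 12: x=1 → posterior Beta(27/4, 17/2)
obs 13: x=1 → posterior Beta(31/4, 17/2)
obs 14: x=0 → posterior Beta(31/4, 19/2)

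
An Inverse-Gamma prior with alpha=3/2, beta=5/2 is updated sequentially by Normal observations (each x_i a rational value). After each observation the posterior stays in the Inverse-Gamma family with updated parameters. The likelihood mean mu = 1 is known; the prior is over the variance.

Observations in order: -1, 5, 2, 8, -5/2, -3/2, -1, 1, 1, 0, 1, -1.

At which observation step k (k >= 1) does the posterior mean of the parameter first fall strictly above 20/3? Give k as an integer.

k = 2

obs 1: x=-1 → posterior Inverse-Gamma(2, 9/2)
obs 2: x=5 → posterior Inverse-Gamma(5/2, 25/2)
obs 3: x=2 → posterior Inverse-Gamma(3, 13)
obs 4: x=8 → posterior Inverse-Gamma(7/2, 75/2)
obs 5: x=-5/2 → posterior Inverse-Gamma(4, 349/8)
obs 6: x=-3/2 → posterior Inverse-Gamma(9/2, 187/4)
obs 7: x=-1 → posterior Inverse-Gamma(5, 195/4)
obs 8: x=1 → posterior Inverse-Gamma(11/2, 195/4)
obs 9: x=1 → posterior Inverse-Gamma(6, 195/4)
obs 10: x=0 → posterior Inverse-Gamma(13/2, 197/4)
obs 11: x=1 → posterior Inverse-Gamma(7, 197/4)
obs 12: x=-1 → posterior Inverse-Gamma(15/2, 205/4)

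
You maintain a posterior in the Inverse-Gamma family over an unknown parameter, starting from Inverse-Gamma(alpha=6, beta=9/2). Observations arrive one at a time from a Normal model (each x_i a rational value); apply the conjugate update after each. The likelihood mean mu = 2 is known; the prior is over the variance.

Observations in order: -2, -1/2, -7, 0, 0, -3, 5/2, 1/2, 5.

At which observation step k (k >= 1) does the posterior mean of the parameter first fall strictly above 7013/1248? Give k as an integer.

k = 3

obs 1: x=-2 → posterior Inverse-Gamma(13/2, 25/2)
obs 2: x=-1/2 → posterior Inverse-Gamma(7, 125/8)
obs 3: x=-7 → posterior Inverse-Gamma(15/2, 449/8)
obs 4: x=0 → posterior Inverse-Gamma(8, 465/8)
obs 5: x=0 → posterior Inverse-Gamma(17/2, 481/8)
obs 6: x=-3 → posterior Inverse-Gamma(9, 581/8)
obs 7: x=5/2 → posterior Inverse-Gamma(19/2, 291/4)
obs 8: x=1/2 → posterior Inverse-Gamma(10, 591/8)
obs 9: x=5 → posterior Inverse-Gamma(21/2, 627/8)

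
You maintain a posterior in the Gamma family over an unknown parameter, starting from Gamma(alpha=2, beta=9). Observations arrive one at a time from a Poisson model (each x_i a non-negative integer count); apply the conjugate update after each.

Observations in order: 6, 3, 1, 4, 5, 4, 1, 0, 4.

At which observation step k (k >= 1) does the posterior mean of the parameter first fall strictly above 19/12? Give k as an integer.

obs 1: x=6 → posterior Gamma(8, 10)
obs 2: x=3 → posterior Gamma(11, 11)
obs 3: x=1 → posterior Gamma(12, 12)
obs 4: x=4 → posterior Gamma(16, 13)
obs 5: x=5 → posterior Gamma(21, 14)
obs 6: x=4 → posterior Gamma(25, 15)
obs 7: x=1 → posterior Gamma(26, 16)
obs 8: x=0 → posterior Gamma(26, 17)
obs 9: x=4 → posterior Gamma(30, 18)

k = 6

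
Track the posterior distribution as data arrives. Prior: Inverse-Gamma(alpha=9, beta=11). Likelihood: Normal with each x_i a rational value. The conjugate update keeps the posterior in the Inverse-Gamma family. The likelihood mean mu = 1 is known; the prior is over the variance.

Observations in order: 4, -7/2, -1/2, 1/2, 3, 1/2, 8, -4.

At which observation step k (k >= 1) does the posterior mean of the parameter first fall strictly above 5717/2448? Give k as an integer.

k = 2

obs 1: x=4 → posterior Inverse-Gamma(19/2, 31/2)
obs 2: x=-7/2 → posterior Inverse-Gamma(10, 205/8)
obs 3: x=-1/2 → posterior Inverse-Gamma(21/2, 107/4)
obs 4: x=1/2 → posterior Inverse-Gamma(11, 215/8)
obs 5: x=3 → posterior Inverse-Gamma(23/2, 231/8)
obs 6: x=1/2 → posterior Inverse-Gamma(12, 29)
obs 7: x=8 → posterior Inverse-Gamma(25/2, 107/2)
obs 8: x=-4 → posterior Inverse-Gamma(13, 66)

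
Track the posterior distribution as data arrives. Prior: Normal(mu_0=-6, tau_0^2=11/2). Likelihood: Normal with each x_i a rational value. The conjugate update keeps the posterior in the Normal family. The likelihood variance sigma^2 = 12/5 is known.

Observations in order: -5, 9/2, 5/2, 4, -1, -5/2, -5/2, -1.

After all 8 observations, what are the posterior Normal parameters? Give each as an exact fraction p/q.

mu_0=-199/464, tau_0^2=33/116

obs 1: x=-5 → posterior Normal(-419/79, 132/79)
obs 2: x=9/2 → posterior Normal(-343/268, 66/67)
obs 3: x=5/2 → posterior Normal(-34/189, 44/63)
obs 4: x=4 → posterior Normal(93/122, 33/61)
obs 5: x=-1 → posterior Normal(131/299, 132/299)
obs 6: x=-5/2 → posterior Normal(-13/708, 22/59)
obs 7: x=-5/2 → posterior Normal(-144/409, 132/409)
obs 8: x=-1 → posterior Normal(-199/464, 33/116)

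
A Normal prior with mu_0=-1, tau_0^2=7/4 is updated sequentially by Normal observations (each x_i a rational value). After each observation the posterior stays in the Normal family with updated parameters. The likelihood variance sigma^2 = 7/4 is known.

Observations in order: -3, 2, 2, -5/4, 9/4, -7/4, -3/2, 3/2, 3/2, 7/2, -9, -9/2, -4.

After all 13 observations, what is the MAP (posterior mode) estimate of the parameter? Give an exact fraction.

-53/56

obs 1: x=-3 → posterior Normal(-2, 7/8)
obs 2: x=2 → posterior Normal(-2/3, 7/12)
obs 3: x=2 → posterior Normal(0, 7/16)
obs 4: x=-5/4 → posterior Normal(-1/4, 7/20)
obs 5: x=9/4 → posterior Normal(1/6, 7/24)
obs 6: x=-7/4 → posterior Normal(-3/28, 1/4)
obs 7: x=-3/2 → posterior Normal(-9/32, 7/32)
obs 8: x=3/2 → posterior Normal(-1/12, 7/36)
obs 9: x=3/2 → posterior Normal(3/40, 7/40)
obs 10: x=7/2 → posterior Normal(17/44, 7/44)
obs 11: x=-9 → posterior Normal(-19/48, 7/48)
obs 12: x=-9/2 → posterior Normal(-37/52, 7/52)
obs 13: x=-4 → posterior Normal(-53/56, 1/8)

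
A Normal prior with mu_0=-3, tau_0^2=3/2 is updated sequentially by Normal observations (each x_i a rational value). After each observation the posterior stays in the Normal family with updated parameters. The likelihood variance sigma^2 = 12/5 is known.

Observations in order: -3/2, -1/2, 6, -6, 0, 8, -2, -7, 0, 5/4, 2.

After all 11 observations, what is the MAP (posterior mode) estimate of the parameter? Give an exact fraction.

-13/36

obs 1: x=-3/2 → posterior Normal(-63/26, 12/13)
obs 2: x=-1/2 → posterior Normal(-17/9, 2/3)
obs 3: x=6 → posterior Normal(-4/23, 12/23)
obs 4: x=-6 → posterior Normal(-17/14, 3/7)
obs 5: x=0 → posterior Normal(-34/33, 4/11)
obs 6: x=8 → posterior Normal(3/19, 6/19)
obs 7: x=-2 → posterior Normal(-4/43, 12/43)
obs 8: x=-7 → posterior Normal(-13/16, 1/4)
obs 9: x=0 → posterior Normal(-39/53, 12/53)
obs 10: x=5/4 → posterior Normal(-131/232, 6/29)
obs 11: x=2 → posterior Normal(-13/36, 4/21)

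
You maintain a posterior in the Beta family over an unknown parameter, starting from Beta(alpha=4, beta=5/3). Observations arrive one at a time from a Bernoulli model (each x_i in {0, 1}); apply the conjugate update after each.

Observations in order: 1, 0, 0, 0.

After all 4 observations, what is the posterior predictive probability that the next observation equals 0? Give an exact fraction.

obs 1: x=1 → posterior Beta(5, 5/3)
obs 2: x=0 → posterior Beta(5, 8/3)
obs 3: x=0 → posterior Beta(5, 11/3)
obs 4: x=0 → posterior Beta(5, 14/3)

14/29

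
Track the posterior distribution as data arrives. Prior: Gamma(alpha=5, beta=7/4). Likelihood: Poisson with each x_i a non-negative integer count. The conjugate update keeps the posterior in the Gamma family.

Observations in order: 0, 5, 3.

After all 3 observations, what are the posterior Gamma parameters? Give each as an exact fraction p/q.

alpha=13, beta=19/4

obs 1: x=0 → posterior Gamma(5, 11/4)
obs 2: x=5 → posterior Gamma(10, 15/4)
obs 3: x=3 → posterior Gamma(13, 19/4)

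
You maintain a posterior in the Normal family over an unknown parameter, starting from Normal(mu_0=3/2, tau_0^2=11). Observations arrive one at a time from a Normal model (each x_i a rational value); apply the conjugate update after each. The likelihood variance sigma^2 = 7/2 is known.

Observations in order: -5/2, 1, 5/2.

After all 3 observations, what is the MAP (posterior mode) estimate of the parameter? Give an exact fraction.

65/146

obs 1: x=-5/2 → posterior Normal(-89/58, 77/29)
obs 2: x=1 → posterior Normal(-15/34, 77/51)
obs 3: x=5/2 → posterior Normal(65/146, 77/73)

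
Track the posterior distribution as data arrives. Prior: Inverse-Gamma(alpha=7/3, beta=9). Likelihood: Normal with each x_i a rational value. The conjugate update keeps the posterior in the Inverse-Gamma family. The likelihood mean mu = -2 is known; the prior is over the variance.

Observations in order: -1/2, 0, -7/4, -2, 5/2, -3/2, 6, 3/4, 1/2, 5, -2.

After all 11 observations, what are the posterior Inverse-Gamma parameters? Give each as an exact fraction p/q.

obs 1: x=-1/2 → posterior Inverse-Gamma(17/6, 81/8)
obs 2: x=0 → posterior Inverse-Gamma(10/3, 97/8)
obs 3: x=-7/4 → posterior Inverse-Gamma(23/6, 389/32)
obs 4: x=-2 → posterior Inverse-Gamma(13/3, 389/32)
obs 5: x=5/2 → posterior Inverse-Gamma(29/6, 713/32)
obs 6: x=-3/2 → posterior Inverse-Gamma(16/3, 717/32)
obs 7: x=6 → posterior Inverse-Gamma(35/6, 1741/32)
obs 8: x=3/4 → posterior Inverse-Gamma(19/3, 931/16)
obs 9: x=1/2 → posterior Inverse-Gamma(41/6, 981/16)
obs 10: x=5 → posterior Inverse-Gamma(22/3, 1373/16)
obs 11: x=-2 → posterior Inverse-Gamma(47/6, 1373/16)

alpha=47/6, beta=1373/16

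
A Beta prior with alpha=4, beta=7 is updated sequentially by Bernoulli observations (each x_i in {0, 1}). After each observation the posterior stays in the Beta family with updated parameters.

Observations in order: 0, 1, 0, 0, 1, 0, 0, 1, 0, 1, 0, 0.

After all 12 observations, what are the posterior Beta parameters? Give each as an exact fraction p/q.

obs 1: x=0 → posterior Beta(4, 8)
obs 2: x=1 → posterior Beta(5, 8)
obs 3: x=0 → posterior Beta(5, 9)
obs 4: x=0 → posterior Beta(5, 10)
obs 5: x=1 → posterior Beta(6, 10)
obs 6: x=0 → posterior Beta(6, 11)
obs 7: x=0 → posterior Beta(6, 12)
obs 8: x=1 → posterior Beta(7, 12)
obs 9: x=0 → posterior Beta(7, 13)
obs 10: x=1 → posterior Beta(8, 13)
obs 11: x=0 → posterior Beta(8, 14)
obs 12: x=0 → posterior Beta(8, 15)

alpha=8, beta=15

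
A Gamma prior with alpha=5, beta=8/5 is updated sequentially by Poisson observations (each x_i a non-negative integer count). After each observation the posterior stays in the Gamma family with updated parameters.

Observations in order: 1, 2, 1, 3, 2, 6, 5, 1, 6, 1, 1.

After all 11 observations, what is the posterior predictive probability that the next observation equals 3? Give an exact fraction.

197550436445654065208806829006169052035985652850357762139079293125/933944045256191967207023006694904990155483178104829795534819557376

obs 1: x=1 → posterior Gamma(6, 13/5)
obs 2: x=2 → posterior Gamma(8, 18/5)
obs 3: x=1 → posterior Gamma(9, 23/5)
obs 4: x=3 → posterior Gamma(12, 28/5)
obs 5: x=2 → posterior Gamma(14, 33/5)
obs 6: x=6 → posterior Gamma(20, 38/5)
obs 7: x=5 → posterior Gamma(25, 43/5)
obs 8: x=1 → posterior Gamma(26, 48/5)
obs 9: x=6 → posterior Gamma(32, 53/5)
obs 10: x=1 → posterior Gamma(33, 58/5)
obs 11: x=1 → posterior Gamma(34, 63/5)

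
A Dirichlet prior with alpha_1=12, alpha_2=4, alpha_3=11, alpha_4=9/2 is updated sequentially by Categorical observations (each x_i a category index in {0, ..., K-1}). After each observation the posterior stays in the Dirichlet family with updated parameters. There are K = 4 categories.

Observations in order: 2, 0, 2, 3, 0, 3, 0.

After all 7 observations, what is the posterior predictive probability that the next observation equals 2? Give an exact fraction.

26/77

obs 1: x=2 → posterior Dirichlet(12, 4, 12, 9/2)
obs 2: x=0 → posterior Dirichlet(13, 4, 12, 9/2)
obs 3: x=2 → posterior Dirichlet(13, 4, 13, 9/2)
obs 4: x=3 → posterior Dirichlet(13, 4, 13, 11/2)
obs 5: x=0 → posterior Dirichlet(14, 4, 13, 11/2)
obs 6: x=3 → posterior Dirichlet(14, 4, 13, 13/2)
obs 7: x=0 → posterior Dirichlet(15, 4, 13, 13/2)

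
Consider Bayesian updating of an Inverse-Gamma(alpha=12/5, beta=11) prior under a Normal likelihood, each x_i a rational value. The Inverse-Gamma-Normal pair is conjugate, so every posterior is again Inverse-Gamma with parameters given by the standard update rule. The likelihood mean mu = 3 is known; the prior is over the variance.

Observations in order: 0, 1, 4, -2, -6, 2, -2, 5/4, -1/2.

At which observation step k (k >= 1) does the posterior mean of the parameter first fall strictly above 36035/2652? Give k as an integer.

obs 1: x=0 → posterior Inverse-Gamma(29/10, 31/2)
obs 2: x=1 → posterior Inverse-Gamma(17/5, 35/2)
obs 3: x=4 → posterior Inverse-Gamma(39/10, 18)
obs 4: x=-2 → posterior Inverse-Gamma(22/5, 61/2)
obs 5: x=-6 → posterior Inverse-Gamma(49/10, 71)
obs 6: x=2 → posterior Inverse-Gamma(27/5, 143/2)
obs 7: x=-2 → posterior Inverse-Gamma(59/10, 84)
obs 8: x=5/4 → posterior Inverse-Gamma(32/5, 2737/32)
obs 9: x=-1/2 → posterior Inverse-Gamma(69/10, 2933/32)

k = 5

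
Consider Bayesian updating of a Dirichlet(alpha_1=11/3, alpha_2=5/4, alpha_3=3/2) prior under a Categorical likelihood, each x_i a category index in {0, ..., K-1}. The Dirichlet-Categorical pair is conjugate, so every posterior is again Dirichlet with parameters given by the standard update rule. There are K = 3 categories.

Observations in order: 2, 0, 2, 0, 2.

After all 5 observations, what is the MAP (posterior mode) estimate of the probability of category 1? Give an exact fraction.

obs 1: x=2 → posterior Dirichlet(11/3, 5/4, 5/2)
obs 2: x=0 → posterior Dirichlet(14/3, 5/4, 5/2)
obs 3: x=2 → posterior Dirichlet(14/3, 5/4, 7/2)
obs 4: x=0 → posterior Dirichlet(17/3, 5/4, 7/2)
obs 5: x=2 → posterior Dirichlet(17/3, 5/4, 9/2)

3/101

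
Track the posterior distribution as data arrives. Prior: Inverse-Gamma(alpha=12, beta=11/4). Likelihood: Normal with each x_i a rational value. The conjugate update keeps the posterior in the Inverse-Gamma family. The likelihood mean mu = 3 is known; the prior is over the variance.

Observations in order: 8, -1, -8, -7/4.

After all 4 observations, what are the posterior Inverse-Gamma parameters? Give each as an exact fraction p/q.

alpha=14, beta=3041/32

obs 1: x=8 → posterior Inverse-Gamma(25/2, 61/4)
obs 2: x=-1 → posterior Inverse-Gamma(13, 93/4)
obs 3: x=-8 → posterior Inverse-Gamma(27/2, 335/4)
obs 4: x=-7/4 → posterior Inverse-Gamma(14, 3041/32)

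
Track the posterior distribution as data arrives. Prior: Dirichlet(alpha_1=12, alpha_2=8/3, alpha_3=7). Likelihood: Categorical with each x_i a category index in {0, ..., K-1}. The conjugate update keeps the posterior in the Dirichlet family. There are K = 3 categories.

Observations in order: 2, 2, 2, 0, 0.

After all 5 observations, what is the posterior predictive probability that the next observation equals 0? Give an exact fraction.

obs 1: x=2 → posterior Dirichlet(12, 8/3, 8)
obs 2: x=2 → posterior Dirichlet(12, 8/3, 9)
obs 3: x=2 → posterior Dirichlet(12, 8/3, 10)
obs 4: x=0 → posterior Dirichlet(13, 8/3, 10)
obs 5: x=0 → posterior Dirichlet(14, 8/3, 10)

21/40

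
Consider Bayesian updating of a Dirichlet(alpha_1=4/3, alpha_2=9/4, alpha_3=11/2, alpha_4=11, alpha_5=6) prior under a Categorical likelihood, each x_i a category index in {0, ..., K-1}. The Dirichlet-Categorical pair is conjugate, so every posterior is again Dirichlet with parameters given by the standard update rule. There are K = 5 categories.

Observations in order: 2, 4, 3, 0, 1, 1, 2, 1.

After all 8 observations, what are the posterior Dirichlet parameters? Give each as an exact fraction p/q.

alpha_1=7/3, alpha_2=21/4, alpha_3=15/2, alpha_4=12, alpha_5=7

obs 1: x=2 → posterior Dirichlet(4/3, 9/4, 13/2, 11, 6)
obs 2: x=4 → posterior Dirichlet(4/3, 9/4, 13/2, 11, 7)
obs 3: x=3 → posterior Dirichlet(4/3, 9/4, 13/2, 12, 7)
obs 4: x=0 → posterior Dirichlet(7/3, 9/4, 13/2, 12, 7)
obs 5: x=1 → posterior Dirichlet(7/3, 13/4, 13/2, 12, 7)
obs 6: x=1 → posterior Dirichlet(7/3, 17/4, 13/2, 12, 7)
obs 7: x=2 → posterior Dirichlet(7/3, 17/4, 15/2, 12, 7)
obs 8: x=1 → posterior Dirichlet(7/3, 21/4, 15/2, 12, 7)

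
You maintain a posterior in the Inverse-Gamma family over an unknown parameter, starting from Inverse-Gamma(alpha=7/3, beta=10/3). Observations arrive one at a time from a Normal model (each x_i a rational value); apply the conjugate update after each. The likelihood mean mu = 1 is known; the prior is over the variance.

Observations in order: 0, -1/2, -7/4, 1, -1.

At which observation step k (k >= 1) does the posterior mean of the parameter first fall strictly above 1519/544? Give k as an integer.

k = 3

obs 1: x=0 → posterior Inverse-Gamma(17/6, 23/6)
obs 2: x=-1/2 → posterior Inverse-Gamma(10/3, 119/24)
obs 3: x=-7/4 → posterior Inverse-Gamma(23/6, 839/96)
obs 4: x=1 → posterior Inverse-Gamma(13/3, 839/96)
obs 5: x=-1 → posterior Inverse-Gamma(29/6, 1031/96)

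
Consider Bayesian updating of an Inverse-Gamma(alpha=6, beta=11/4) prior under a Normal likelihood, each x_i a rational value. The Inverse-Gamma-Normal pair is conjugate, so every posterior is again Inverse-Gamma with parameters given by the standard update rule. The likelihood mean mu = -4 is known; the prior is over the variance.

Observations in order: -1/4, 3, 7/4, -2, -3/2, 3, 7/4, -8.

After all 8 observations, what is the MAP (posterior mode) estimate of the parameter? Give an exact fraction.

3359/352

obs 1: x=-1/4 → posterior Inverse-Gamma(13/2, 313/32)
obs 2: x=3 → posterior Inverse-Gamma(7, 1097/32)
obs 3: x=7/4 → posterior Inverse-Gamma(15/2, 813/16)
obs 4: x=-2 → posterior Inverse-Gamma(8, 845/16)
obs 5: x=-3/2 → posterior Inverse-Gamma(17/2, 895/16)
obs 6: x=3 → posterior Inverse-Gamma(9, 1287/16)
obs 7: x=7/4 → posterior Inverse-Gamma(19/2, 3103/32)
obs 8: x=-8 → posterior Inverse-Gamma(10, 3359/32)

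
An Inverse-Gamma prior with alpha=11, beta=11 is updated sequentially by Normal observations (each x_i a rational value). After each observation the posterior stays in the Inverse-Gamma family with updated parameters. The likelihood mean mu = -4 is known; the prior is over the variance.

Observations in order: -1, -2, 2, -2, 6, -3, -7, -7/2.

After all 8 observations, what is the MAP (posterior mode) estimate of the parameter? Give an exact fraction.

obs 1: x=-1 → posterior Inverse-Gamma(23/2, 31/2)
obs 2: x=-2 → posterior Inverse-Gamma(12, 35/2)
obs 3: x=2 → posterior Inverse-Gamma(25/2, 71/2)
obs 4: x=-2 → posterior Inverse-Gamma(13, 75/2)
obs 5: x=6 → posterior Inverse-Gamma(27/2, 175/2)
obs 6: x=-3 → posterior Inverse-Gamma(14, 88)
obs 7: x=-7 → posterior Inverse-Gamma(29/2, 185/2)
obs 8: x=-7/2 → posterior Inverse-Gamma(15, 741/8)

741/128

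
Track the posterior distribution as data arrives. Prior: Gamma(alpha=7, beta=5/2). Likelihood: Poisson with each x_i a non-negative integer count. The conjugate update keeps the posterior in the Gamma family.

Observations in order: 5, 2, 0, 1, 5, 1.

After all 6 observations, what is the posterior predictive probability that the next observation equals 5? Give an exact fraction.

obs 1: x=5 → posterior Gamma(12, 7/2)
obs 2: x=2 → posterior Gamma(14, 9/2)
obs 3: x=0 → posterior Gamma(14, 11/2)
obs 4: x=1 → posterior Gamma(15, 13/2)
obs 5: x=5 → posterior Gamma(20, 15/2)
obs 6: x=1 → posterior Gamma(21, 17/2)

117467342361540927294667201254720/1768453418076865701195582595329481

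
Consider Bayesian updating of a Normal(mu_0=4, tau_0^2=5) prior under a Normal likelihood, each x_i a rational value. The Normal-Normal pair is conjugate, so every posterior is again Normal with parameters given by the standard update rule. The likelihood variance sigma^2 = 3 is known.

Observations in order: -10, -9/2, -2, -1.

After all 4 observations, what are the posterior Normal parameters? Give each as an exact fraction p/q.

obs 1: x=-10 → posterior Normal(-19/4, 15/8)
obs 2: x=-9/2 → posterior Normal(-121/26, 15/13)
obs 3: x=-2 → posterior Normal(-47/12, 5/6)
obs 4: x=-1 → posterior Normal(-151/46, 15/23)

mu_0=-151/46, tau_0^2=15/23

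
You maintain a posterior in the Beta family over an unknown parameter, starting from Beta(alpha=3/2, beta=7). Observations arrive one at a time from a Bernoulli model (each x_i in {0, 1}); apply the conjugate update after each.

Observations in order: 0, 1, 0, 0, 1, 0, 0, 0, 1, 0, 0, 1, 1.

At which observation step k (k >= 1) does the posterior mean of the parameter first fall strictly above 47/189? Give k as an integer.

obs 1: x=0 → posterior Beta(3/2, 8)
obs 2: x=1 → posterior Beta(5/2, 8)
obs 3: x=0 → posterior Beta(5/2, 9)
obs 4: x=0 → posterior Beta(5/2, 10)
obs 5: x=1 → posterior Beta(7/2, 10)
obs 6: x=0 → posterior Beta(7/2, 11)
obs 7: x=0 → posterior Beta(7/2, 12)
obs 8: x=0 → posterior Beta(7/2, 13)
obs 9: x=1 → posterior Beta(9/2, 13)
obs 10: x=0 → posterior Beta(9/2, 14)
obs 11: x=0 → posterior Beta(9/2, 15)
obs 12: x=1 → posterior Beta(11/2, 15)
obs 13: x=1 → posterior Beta(13/2, 15)

k = 5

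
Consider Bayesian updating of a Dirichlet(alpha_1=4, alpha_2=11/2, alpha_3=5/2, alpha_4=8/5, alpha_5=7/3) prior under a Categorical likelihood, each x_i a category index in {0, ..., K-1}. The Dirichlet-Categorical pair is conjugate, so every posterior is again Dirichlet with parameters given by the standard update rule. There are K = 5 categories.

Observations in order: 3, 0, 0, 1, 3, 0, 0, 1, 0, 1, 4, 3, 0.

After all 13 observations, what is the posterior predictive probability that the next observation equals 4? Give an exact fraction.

obs 1: x=3 → posterior Dirichlet(4, 11/2, 5/2, 13/5, 7/3)
obs 2: x=0 → posterior Dirichlet(5, 11/2, 5/2, 13/5, 7/3)
obs 3: x=0 → posterior Dirichlet(6, 11/2, 5/2, 13/5, 7/3)
obs 4: x=1 → posterior Dirichlet(6, 13/2, 5/2, 13/5, 7/3)
obs 5: x=3 → posterior Dirichlet(6, 13/2, 5/2, 18/5, 7/3)
obs 6: x=0 → posterior Dirichlet(7, 13/2, 5/2, 18/5, 7/3)
obs 7: x=0 → posterior Dirichlet(8, 13/2, 5/2, 18/5, 7/3)
obs 8: x=1 → posterior Dirichlet(8, 15/2, 5/2, 18/5, 7/3)
obs 9: x=0 → posterior Dirichlet(9, 15/2, 5/2, 18/5, 7/3)
obs 10: x=1 → posterior Dirichlet(9, 17/2, 5/2, 18/5, 7/3)
obs 11: x=4 → posterior Dirichlet(9, 17/2, 5/2, 18/5, 10/3)
obs 12: x=3 → posterior Dirichlet(9, 17/2, 5/2, 23/5, 10/3)
obs 13: x=0 → posterior Dirichlet(10, 17/2, 5/2, 23/5, 10/3)

25/217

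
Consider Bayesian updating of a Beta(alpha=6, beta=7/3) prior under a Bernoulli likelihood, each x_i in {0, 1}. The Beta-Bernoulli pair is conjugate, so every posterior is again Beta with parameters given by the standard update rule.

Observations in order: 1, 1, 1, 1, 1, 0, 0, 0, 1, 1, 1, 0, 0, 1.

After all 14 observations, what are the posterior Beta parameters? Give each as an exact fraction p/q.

alpha=15, beta=22/3

obs 1: x=1 → posterior Beta(7, 7/3)
obs 2: x=1 → posterior Beta(8, 7/3)
obs 3: x=1 → posterior Beta(9, 7/3)
obs 4: x=1 → posterior Beta(10, 7/3)
obs 5: x=1 → posterior Beta(11, 7/3)
obs 6: x=0 → posterior Beta(11, 10/3)
obs 7: x=0 → posterior Beta(11, 13/3)
obs 8: x=0 → posterior Beta(11, 16/3)
obs 9: x=1 → posterior Beta(12, 16/3)
obs 10: x=1 → posterior Beta(13, 16/3)
obs 11: x=1 → posterior Beta(14, 16/3)
obs 12: x=0 → posterior Beta(14, 19/3)
obs 13: x=0 → posterior Beta(14, 22/3)
obs 14: x=1 → posterior Beta(15, 22/3)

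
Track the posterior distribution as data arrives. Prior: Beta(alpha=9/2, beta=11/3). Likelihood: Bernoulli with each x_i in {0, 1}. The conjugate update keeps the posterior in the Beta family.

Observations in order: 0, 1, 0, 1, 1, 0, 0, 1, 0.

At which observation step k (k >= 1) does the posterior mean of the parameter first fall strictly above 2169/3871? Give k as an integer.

k = 5

obs 1: x=0 → posterior Beta(9/2, 14/3)
obs 2: x=1 → posterior Beta(11/2, 14/3)
obs 3: x=0 → posterior Beta(11/2, 17/3)
obs 4: x=1 → posterior Beta(13/2, 17/3)
obs 5: x=1 → posterior Beta(15/2, 17/3)
obs 6: x=0 → posterior Beta(15/2, 20/3)
obs 7: x=0 → posterior Beta(15/2, 23/3)
obs 8: x=1 → posterior Beta(17/2, 23/3)
obs 9: x=0 → posterior Beta(17/2, 26/3)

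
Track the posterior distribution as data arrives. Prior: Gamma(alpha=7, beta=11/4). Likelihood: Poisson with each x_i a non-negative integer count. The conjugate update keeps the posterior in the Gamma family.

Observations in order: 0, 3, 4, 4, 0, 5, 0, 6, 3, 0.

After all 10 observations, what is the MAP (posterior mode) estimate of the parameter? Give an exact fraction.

124/51

obs 1: x=0 → posterior Gamma(7, 15/4)
obs 2: x=3 → posterior Gamma(10, 19/4)
obs 3: x=4 → posterior Gamma(14, 23/4)
obs 4: x=4 → posterior Gamma(18, 27/4)
obs 5: x=0 → posterior Gamma(18, 31/4)
obs 6: x=5 → posterior Gamma(23, 35/4)
obs 7: x=0 → posterior Gamma(23, 39/4)
obs 8: x=6 → posterior Gamma(29, 43/4)
obs 9: x=3 → posterior Gamma(32, 47/4)
obs 10: x=0 → posterior Gamma(32, 51/4)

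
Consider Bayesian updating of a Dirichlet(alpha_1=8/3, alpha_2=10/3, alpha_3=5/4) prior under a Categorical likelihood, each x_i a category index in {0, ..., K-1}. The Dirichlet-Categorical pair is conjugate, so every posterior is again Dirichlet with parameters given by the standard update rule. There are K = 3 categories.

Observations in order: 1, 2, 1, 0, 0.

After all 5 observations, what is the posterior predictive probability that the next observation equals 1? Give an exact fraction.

obs 1: x=1 → posterior Dirichlet(8/3, 13/3, 5/4)
obs 2: x=2 → posterior Dirichlet(8/3, 13/3, 9/4)
obs 3: x=1 → posterior Dirichlet(8/3, 16/3, 9/4)
obs 4: x=0 → posterior Dirichlet(11/3, 16/3, 9/4)
obs 5: x=0 → posterior Dirichlet(14/3, 16/3, 9/4)

64/147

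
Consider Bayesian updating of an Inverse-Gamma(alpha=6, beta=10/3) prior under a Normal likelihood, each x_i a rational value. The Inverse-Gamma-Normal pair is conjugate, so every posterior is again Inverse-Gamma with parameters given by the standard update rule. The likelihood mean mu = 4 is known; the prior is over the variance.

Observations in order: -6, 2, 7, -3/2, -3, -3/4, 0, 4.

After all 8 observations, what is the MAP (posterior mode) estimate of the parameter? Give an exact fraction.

obs 1: x=-6 → posterior Inverse-Gamma(13/2, 160/3)
obs 2: x=2 → posterior Inverse-Gamma(7, 166/3)
obs 3: x=7 → posterior Inverse-Gamma(15/2, 359/6)
obs 4: x=-3/2 → posterior Inverse-Gamma(8, 1799/24)
obs 5: x=-3 → posterior Inverse-Gamma(17/2, 2387/24)
obs 6: x=-3/4 → posterior Inverse-Gamma(9, 10631/96)
obs 7: x=0 → posterior Inverse-Gamma(19/2, 11399/96)
obs 8: x=4 → posterior Inverse-Gamma(10, 11399/96)

11399/1056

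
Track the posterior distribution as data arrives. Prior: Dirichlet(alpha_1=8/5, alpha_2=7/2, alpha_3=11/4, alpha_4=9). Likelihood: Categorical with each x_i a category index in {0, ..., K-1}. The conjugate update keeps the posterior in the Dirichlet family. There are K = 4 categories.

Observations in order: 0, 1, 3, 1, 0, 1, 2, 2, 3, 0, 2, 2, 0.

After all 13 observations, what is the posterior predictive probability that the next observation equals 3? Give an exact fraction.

obs 1: x=0 → posterior Dirichlet(13/5, 7/2, 11/4, 9)
obs 2: x=1 → posterior Dirichlet(13/5, 9/2, 11/4, 9)
obs 3: x=3 → posterior Dirichlet(13/5, 9/2, 11/4, 10)
obs 4: x=1 → posterior Dirichlet(13/5, 11/2, 11/4, 10)
obs 5: x=0 → posterior Dirichlet(18/5, 11/2, 11/4, 10)
obs 6: x=1 → posterior Dirichlet(18/5, 13/2, 11/4, 10)
obs 7: x=2 → posterior Dirichlet(18/5, 13/2, 15/4, 10)
obs 8: x=2 → posterior Dirichlet(18/5, 13/2, 19/4, 10)
obs 9: x=3 → posterior Dirichlet(18/5, 13/2, 19/4, 11)
obs 10: x=0 → posterior Dirichlet(23/5, 13/2, 19/4, 11)
obs 11: x=2 → posterior Dirichlet(23/5, 13/2, 23/4, 11)
obs 12: x=2 → posterior Dirichlet(23/5, 13/2, 27/4, 11)
obs 13: x=0 → posterior Dirichlet(28/5, 13/2, 27/4, 11)

220/597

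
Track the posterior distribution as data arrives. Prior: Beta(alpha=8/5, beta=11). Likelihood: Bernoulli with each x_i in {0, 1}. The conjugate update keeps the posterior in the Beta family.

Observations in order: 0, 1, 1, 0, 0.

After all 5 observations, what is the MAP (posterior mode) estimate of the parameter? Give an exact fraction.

obs 1: x=0 → posterior Beta(8/5, 12)
obs 2: x=1 → posterior Beta(13/5, 12)
obs 3: x=1 → posterior Beta(18/5, 12)
obs 4: x=0 → posterior Beta(18/5, 13)
obs 5: x=0 → posterior Beta(18/5, 14)

1/6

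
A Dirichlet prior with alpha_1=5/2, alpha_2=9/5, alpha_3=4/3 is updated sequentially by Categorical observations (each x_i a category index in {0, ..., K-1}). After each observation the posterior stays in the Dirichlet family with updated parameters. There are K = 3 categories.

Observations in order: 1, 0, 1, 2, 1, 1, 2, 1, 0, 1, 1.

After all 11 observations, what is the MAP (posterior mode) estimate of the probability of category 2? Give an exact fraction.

obs 1: x=1 → posterior Dirichlet(5/2, 14/5, 4/3)
obs 2: x=0 → posterior Dirichlet(7/2, 14/5, 4/3)
obs 3: x=1 → posterior Dirichlet(7/2, 19/5, 4/3)
obs 4: x=2 → posterior Dirichlet(7/2, 19/5, 7/3)
obs 5: x=1 → posterior Dirichlet(7/2, 24/5, 7/3)
obs 6: x=1 → posterior Dirichlet(7/2, 29/5, 7/3)
obs 7: x=2 → posterior Dirichlet(7/2, 29/5, 10/3)
obs 8: x=1 → posterior Dirichlet(7/2, 34/5, 10/3)
obs 9: x=0 → posterior Dirichlet(9/2, 34/5, 10/3)
obs 10: x=1 → posterior Dirichlet(9/2, 39/5, 10/3)
obs 11: x=1 → posterior Dirichlet(9/2, 44/5, 10/3)

70/409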